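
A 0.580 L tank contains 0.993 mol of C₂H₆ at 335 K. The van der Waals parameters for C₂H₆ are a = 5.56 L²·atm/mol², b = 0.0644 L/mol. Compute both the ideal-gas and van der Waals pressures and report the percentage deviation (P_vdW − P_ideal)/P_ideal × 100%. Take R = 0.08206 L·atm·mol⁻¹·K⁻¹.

-22.24 %

Ideal: P_ideal = nRT/V = (0.993)(0.08206)(335)/0.580 = 47.0649 atm
vdW: P = nRT/(V − nb) − a n²/V² = 27.2977/0.516051 − 5.48243/0.336400 = 52.8973 − 16.2974 = 36.5999 atm
% deviation = (36.5999 − 47.0649)/47.0649 × 100% = -22.24%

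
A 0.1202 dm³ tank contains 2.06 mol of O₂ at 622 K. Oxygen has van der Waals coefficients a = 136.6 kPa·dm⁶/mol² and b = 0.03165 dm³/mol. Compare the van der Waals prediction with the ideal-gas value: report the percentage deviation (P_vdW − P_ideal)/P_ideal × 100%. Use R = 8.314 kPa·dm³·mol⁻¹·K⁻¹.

73.27 %

Ideal: P_ideal = nRT/V = (2.06)(8.314)(622)/0.1202 = 88626.4 kPa
vdW: P = nRT/(V − nb) − a n²/V² = 10652.9/0.0550010 − 579.676/0.0144480 = 193686 − 40121.5 = 153565 kPa
% deviation = (153565 − 88626.4)/88626.4 × 100% = 73.27%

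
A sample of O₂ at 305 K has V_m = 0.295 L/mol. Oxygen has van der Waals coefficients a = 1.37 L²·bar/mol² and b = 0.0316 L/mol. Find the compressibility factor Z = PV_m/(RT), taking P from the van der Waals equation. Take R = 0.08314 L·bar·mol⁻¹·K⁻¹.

P = RT/(V_m − b) − a/V_m² = (0.08314)(305)/(0.295 − 0.0316) − 1.37/(0.295)²
  = 25.358/0.26340 − 15.743 = 96.272 − 15.743 = 80.529 bar
Z = PV_m/(RT) = (80.529)(0.295)/((0.08314)(305)) = 23.756/25.358 = 0.9368

Z ≈ 0.9368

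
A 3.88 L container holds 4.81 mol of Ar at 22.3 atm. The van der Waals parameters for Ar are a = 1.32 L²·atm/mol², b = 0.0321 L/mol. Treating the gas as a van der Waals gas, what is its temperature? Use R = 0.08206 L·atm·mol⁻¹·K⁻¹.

T ≈ 229.6 K

T = (P + a n²/V²)(V − nb)/(nR)
P + a n²/V² = 22.3 + (1.32)(4.81)²/(3.88)² = 24.329 atm
V − nb = 3.88 − (4.81)(0.0321) = 3.7256 L
T = (24.329)(3.7256)/((4.81)(0.08206)) = 229.6 K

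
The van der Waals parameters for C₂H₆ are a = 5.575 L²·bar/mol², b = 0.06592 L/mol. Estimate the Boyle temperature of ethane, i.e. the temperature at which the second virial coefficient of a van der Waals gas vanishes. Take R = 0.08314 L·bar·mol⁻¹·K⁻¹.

For a van der Waals gas the second virial coefficient B₂ = b − a/(RT) vanishes at T_B = a/(Rb).
T_B = 5.575/(0.08314×0.06592) = 5.575/0.0054806 = 1017 K

T_B ≈ 1017 K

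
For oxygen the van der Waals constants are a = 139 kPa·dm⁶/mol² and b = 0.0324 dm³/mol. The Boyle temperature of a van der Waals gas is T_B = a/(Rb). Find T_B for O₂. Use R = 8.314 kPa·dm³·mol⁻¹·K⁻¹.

For a van der Waals gas the second virial coefficient B₂ = b − a/(RT) vanishes at T_B = a/(Rb).
T_B = 139/(8.314×0.0324) = 139/0.26937 = 516.0 K

T_B ≈ 516.0 K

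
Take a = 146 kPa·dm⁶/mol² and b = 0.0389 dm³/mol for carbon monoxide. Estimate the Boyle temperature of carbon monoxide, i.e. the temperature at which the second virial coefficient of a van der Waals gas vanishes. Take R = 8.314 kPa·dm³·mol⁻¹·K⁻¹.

T_B ≈ 451.4 K

For a van der Waals gas the second virial coefficient B₂ = b − a/(RT) vanishes at T_B = a/(Rb).
T_B = 146/(8.314×0.0389) = 146/0.32341 = 451.4 K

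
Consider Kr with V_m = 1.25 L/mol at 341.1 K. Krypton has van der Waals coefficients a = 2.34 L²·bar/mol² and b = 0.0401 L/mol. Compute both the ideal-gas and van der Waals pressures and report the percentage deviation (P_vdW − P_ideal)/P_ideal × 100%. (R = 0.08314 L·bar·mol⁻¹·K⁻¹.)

Ideal: P_ideal = RT/V_m = (0.08314)(341.1)/1.25 = 22.6872 bar
vdW: P = RT/(V_m − b) − a/V_m² = 28.3591/1.20990 − 2.34/1.56250 = 23.4392 − 1.49760 = 21.9416 bar
% deviation = (21.9416 − 22.6872)/22.6872 × 100% = -3.29%

-3.29 %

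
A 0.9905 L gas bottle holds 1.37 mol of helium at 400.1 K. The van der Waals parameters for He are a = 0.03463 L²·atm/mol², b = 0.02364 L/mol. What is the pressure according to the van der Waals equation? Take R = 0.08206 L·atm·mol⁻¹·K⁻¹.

P = nRT/(V − nb) − a n²/V²
nRT/(V − nb) = (1.37)(0.08206)(400.1)/(0.9905 − 1.37×0.02364) = 44.980/0.95811 = 46.947 atm
a n²/V² = (0.03463)(1.37)²/(0.9905)² = 0.066250 atm
P = 46.947 − 0.066250 = 46.88 atm

P ≈ 46.88 atm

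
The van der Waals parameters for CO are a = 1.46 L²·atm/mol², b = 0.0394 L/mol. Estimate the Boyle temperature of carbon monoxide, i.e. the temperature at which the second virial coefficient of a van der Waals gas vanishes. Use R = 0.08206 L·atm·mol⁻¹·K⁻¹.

For a van der Waals gas the second virial coefficient B₂ = b − a/(RT) vanishes at T_B = a/(Rb).
T_B = 1.46/(0.08206×0.0394) = 1.46/0.0032332 = 451.6 K

T_B ≈ 451.6 K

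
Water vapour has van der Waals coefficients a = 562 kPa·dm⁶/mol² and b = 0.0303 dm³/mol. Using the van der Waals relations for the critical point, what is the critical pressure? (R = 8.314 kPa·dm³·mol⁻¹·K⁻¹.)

For a van der Waals gas, P_c = a/(27b²).
P_c = 562/(27×(0.0303)²) = 562/0.024788 = 22672 kPa

P_c ≈ 22672 kPa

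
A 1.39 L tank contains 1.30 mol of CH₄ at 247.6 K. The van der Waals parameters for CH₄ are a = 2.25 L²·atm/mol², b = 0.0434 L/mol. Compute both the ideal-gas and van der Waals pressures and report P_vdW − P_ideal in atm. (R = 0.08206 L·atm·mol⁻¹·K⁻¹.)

ΔP ≈ -1.164 atm

Ideal: P_ideal = nRT/V = (1.30)(0.08206)(247.6)/1.39 = 19.0025 atm
vdW: P = nRT/(V − nb) − a n²/V² = 26.4135/1.33358 − 3.80250/1.93210 = 19.8065 − 1.96807 = 17.8384 atm
ΔP = 17.8384 − 19.0025 = -1.164 atm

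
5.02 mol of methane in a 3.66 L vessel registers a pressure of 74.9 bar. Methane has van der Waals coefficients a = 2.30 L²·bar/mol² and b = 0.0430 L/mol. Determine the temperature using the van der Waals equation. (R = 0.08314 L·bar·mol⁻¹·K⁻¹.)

T = (P + a n²/V²)(V − nb)/(nR)
P + a n²/V² = 74.9 + (2.30)(5.02)²/(3.66)² = 79.227 bar
V − nb = 3.66 − (5.02)(0.0430) = 3.4441 L
T = (79.227)(3.4441)/((5.02)(0.08314)) = 653.8 K

T ≈ 653.8 K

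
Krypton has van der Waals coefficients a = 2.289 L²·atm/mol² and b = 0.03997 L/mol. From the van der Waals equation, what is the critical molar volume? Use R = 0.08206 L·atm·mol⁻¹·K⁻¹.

For a van der Waals gas, V_m,c = 3b.
V_m,c = 3×0.03997 = 0.1199 L/mol

V_m,c ≈ 0.1199 L/mol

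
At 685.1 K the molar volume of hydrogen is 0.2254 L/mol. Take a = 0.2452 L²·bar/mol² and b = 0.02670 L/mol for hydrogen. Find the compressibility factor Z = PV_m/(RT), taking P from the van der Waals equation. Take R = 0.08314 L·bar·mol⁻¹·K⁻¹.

P = RT/(V_m − b) − a/V_m² = (0.08314)(685.1)/(0.2254 − 0.02670) − 0.2452/(0.2254)²
  = 56.959/0.19870 − 4.8263 = 286.66 − 4.8263 = 281.83 bar
Z = PV_m/(RT) = (281.83)(0.2254)/((0.08314)(685.1)) = 63.524/56.959 = 1.115

Z ≈ 1.115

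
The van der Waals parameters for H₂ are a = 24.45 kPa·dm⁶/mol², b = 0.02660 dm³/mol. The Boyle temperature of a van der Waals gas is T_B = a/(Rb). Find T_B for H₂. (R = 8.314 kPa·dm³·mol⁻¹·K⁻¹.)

For a van der Waals gas the second virial coefficient B₂ = b − a/(RT) vanishes at T_B = a/(Rb).
T_B = 24.45/(8.314×0.02660) = 24.45/0.22115 = 110.6 K

T_B ≈ 110.6 K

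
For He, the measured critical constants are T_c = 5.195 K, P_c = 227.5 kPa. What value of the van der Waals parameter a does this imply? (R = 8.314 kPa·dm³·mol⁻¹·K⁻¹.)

a ≈ 3.459 kPa·dm⁶/mol²

From T_c = 8a/(27Rb) and P_c = a/(27b²): a = 27 R² T_c²/(64 P_c).
a = 27×(8.314)²×(5.195)²/(64×227.5) = 50368/14560 = 3.459 kPa·dm⁶/mol²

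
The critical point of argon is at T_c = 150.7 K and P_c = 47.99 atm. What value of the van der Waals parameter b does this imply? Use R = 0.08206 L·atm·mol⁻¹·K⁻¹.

From T_c = 8a/(27Rb) and P_c = a/(27b²): b = R T_c/(8 P_c).
b = (0.08206)(150.7)/(8×47.99) = 12.366/383.92 = 0.03221 L/mol

b ≈ 0.03221 L/mol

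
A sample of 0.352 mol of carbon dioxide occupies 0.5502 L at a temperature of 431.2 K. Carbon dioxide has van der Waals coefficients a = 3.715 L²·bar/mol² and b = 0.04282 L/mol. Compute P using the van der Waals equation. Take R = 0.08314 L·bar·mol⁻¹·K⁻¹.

P = nRT/(V − nb) − a n²/V²
nRT/(V − nb) = (0.352)(0.08314)(431.2)/(0.5502 − 0.352×0.04282) = 12.619/0.53513 = 23.581 bar
a n²/V² = (3.715)(0.352)²/(0.5502)² = 1.5206 bar
P = 23.581 − 1.5206 = 22.06 bar

P ≈ 22.06 bar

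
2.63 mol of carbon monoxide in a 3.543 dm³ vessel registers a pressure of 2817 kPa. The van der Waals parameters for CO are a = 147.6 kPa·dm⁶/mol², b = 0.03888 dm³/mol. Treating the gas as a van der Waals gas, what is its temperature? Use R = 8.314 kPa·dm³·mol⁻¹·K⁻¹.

T ≈ 456.1 K

T = (P + a n²/V²)(V − nb)/(nR)
P + a n²/V² = 2817 + (147.6)(2.63)²/(3.543)² = 2898.3 kPa
V − nb = 3.543 − (2.63)(0.03888) = 3.4407 dm³
T = (2898.3)(3.4407)/((2.63)(8.314)) = 456.1 K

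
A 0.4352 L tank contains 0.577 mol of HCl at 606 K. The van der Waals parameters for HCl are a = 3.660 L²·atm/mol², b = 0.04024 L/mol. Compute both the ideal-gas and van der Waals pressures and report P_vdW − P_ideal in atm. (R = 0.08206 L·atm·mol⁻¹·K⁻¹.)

Ideal: P_ideal = nRT/V = (0.577)(0.08206)(606)/0.4352 = 65.9312 atm
vdW: P = nRT/(V − nb) − a n²/V² = 28.6933/0.411982 − 1.21852/0.189399 = 69.6470 − 6.43361 = 63.2134 atm
ΔP = 63.2134 − 65.9312 = -2.718 atm

ΔP ≈ -2.718 atm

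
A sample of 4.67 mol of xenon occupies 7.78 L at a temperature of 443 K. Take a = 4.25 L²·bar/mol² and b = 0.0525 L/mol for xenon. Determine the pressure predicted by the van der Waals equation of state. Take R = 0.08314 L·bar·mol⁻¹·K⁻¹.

P ≈ 21.30 bar

P = nRT/(V − nb) − a n²/V²
nRT/(V − nb) = (4.67)(0.08314)(443)/(7.78 − 4.67×0.0525) = 172.00/7.5348 = 22.827 bar
a n²/V² = (4.25)(4.67)²/(7.78)² = 1.5313 bar
P = 22.827 − 1.5313 = 21.30 bar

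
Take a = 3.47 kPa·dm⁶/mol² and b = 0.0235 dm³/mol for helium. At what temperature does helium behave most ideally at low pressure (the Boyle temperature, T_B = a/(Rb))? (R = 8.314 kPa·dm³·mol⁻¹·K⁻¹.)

T_B ≈ 17.76 K

For a van der Waals gas the second virial coefficient B₂ = b − a/(RT) vanishes at T_B = a/(Rb).
T_B = 3.47/(8.314×0.0235) = 3.47/0.19538 = 17.76 K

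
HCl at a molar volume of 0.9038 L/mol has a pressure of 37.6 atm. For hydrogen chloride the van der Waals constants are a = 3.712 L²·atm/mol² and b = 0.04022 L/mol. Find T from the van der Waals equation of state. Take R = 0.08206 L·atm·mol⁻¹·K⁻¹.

T = (P + a/V_m²)(V_m − b)/R
P + a/V_m² = 37.6 + 3.712/(0.9038)² = 42.144 atm
V_m − b = 0.9038 − 0.04022 = 0.86358 L/mol
T = (42.144)(0.86358)/0.08206 = 443.5 K

T ≈ 443.5 K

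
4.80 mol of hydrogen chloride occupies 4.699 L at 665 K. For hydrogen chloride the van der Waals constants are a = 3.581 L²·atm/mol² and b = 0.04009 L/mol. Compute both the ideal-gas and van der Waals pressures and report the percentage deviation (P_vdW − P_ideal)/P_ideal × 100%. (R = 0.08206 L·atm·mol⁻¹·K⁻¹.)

-2.43 %

Ideal: P_ideal = nRT/V = (4.80)(0.08206)(665)/4.699 = 55.7428 atm
vdW: P = nRT/(V − nb) − a n²/V² = 261.936/4.50657 − 82.5062/22.0806 = 58.1231 − 3.73659 = 54.3865 atm
% deviation = (54.3865 − 55.7428)/55.7428 × 100% = -2.43%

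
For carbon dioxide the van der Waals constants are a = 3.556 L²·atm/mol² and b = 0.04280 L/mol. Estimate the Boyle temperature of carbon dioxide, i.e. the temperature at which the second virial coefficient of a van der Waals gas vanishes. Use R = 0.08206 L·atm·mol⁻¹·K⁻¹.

For a van der Waals gas the second virial coefficient B₂ = b − a/(RT) vanishes at T_B = a/(Rb).
T_B = 3.556/(0.08206×0.04280) = 3.556/0.0035122 = 1012 K

T_B ≈ 1012 K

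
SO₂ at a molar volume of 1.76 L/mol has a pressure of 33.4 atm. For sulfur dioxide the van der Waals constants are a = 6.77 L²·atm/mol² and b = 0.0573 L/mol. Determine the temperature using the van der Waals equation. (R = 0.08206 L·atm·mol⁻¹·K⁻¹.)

T = (P + a/V_m²)(V_m − b)/R
P + a/V_m² = 33.4 + 6.77/(1.76)² = 35.586 atm
V_m − b = 1.76 − 0.0573 = 1.7027 L/mol
T = (35.586)(1.7027)/0.08206 = 738.4 K

T ≈ 738.4 K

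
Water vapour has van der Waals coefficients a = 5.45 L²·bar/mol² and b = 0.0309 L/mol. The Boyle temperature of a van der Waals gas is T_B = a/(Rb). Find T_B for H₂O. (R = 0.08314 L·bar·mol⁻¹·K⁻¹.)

T_B ≈ 2121 K

For a van der Waals gas the second virial coefficient B₂ = b − a/(RT) vanishes at T_B = a/(Rb).
T_B = 5.45/(0.08314×0.0309) = 5.45/0.0025690 = 2121 K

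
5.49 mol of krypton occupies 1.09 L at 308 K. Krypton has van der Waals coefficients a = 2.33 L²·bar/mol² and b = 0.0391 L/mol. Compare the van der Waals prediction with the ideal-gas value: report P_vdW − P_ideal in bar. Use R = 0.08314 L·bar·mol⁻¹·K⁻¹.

ΔP ≈ -27.48 bar

Ideal: P_ideal = nRT/V = (5.49)(0.08314)(308)/1.09 = 128.975 bar
vdW: P = nRT/(V − nb) − a n²/V² = 140.583/0.875341 − 70.2264/1.18810 = 160.604 − 59.1082 = 101.496 bar
ΔP = 101.496 − 128.975 = -27.48 bar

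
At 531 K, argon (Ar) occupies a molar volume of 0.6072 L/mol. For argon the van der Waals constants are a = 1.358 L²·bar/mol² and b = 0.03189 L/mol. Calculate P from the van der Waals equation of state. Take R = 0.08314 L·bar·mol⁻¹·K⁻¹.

P ≈ 73.05 bar

P = RT/(V_m − b) − a/V_m²
RT/(V_m − b) = (0.08314)(531)/(0.6072 − 0.03189) = 44.147/0.57531 = 76.736 bar
a/V_m² = 1.358/(0.6072)² = 3.6833 bar
P = 76.736 − 3.6833 = 73.05 bar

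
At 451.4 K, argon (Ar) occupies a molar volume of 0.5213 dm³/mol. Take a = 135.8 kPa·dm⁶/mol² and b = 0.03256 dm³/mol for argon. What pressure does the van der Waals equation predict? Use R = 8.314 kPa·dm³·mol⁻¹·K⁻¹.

P = RT/(V_m − b) − a/V_m²
RT/(V_m − b) = (8.314)(451.4)/(0.5213 − 0.03256) = 3752.9/0.48874 = 7678.7 kPa
a/V_m² = 135.8/(0.5213)² = 499.72 kPa
P = 7678.7 − 499.72 = 7179 kPa

P ≈ 7179 kPa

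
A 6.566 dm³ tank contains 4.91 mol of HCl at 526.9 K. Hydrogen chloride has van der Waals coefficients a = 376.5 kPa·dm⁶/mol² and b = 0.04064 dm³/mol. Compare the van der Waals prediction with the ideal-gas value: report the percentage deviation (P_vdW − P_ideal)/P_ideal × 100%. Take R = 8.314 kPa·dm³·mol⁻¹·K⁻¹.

Ideal: P_ideal = nRT/V = (4.91)(8.314)(526.9)/6.566 = 3275.81 kPa
vdW: P = nRT/(V − nb) − a n²/V² = 21509.0/6.36646 − 9076.70/43.1124 = 3378.49 − 210.536 = 3167.95 kPa
% deviation = (3167.95 − 3275.81)/3275.81 × 100% = -3.29%

-3.29 %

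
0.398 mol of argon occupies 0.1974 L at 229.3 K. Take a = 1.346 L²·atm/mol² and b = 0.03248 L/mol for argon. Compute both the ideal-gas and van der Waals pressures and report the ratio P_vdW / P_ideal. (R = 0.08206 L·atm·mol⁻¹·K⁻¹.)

Ideal: P_ideal = nRT/V = (0.398)(0.08206)(229.3)/0.1974 = 37.9377 atm
vdW: P = nRT/(V − nb) − a n²/V² = 7.48891/0.184473 − 0.213212/0.0389668 = 40.5962 − 5.47163 = 35.1246 atm
Ratio = 35.1246/37.9377 = 0.9258

P_vdW / P_ideal ≈ 0.9258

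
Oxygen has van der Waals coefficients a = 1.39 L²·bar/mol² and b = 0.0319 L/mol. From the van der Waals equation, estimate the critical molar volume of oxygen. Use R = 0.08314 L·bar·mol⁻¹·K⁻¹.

For a van der Waals gas, V_m,c = 3b.
V_m,c = 3×0.0319 = 0.09570 L/mol

V_m,c ≈ 0.09570 L/mol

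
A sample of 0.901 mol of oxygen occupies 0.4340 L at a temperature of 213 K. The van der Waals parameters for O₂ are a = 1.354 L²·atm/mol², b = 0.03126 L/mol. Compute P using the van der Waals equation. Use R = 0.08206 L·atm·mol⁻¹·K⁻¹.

P ≈ 32.97 atm

P = nRT/(V − nb) − a n²/V²
nRT/(V − nb) = (0.901)(0.08206)(213)/(0.4340 − 0.901×0.03126) = 15.748/0.40583 = 38.804 atm
a n²/V² = (1.354)(0.901)²/(0.4340)² = 5.8356 atm
P = 38.804 − 5.8356 = 32.97 atm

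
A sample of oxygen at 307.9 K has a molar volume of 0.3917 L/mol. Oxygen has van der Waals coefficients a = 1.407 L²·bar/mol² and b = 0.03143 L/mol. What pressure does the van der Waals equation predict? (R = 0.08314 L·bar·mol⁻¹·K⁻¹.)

P ≈ 61.88 bar

P = RT/(V_m − b) − a/V_m²
RT/(V_m − b) = (0.08314)(307.9)/(0.3917 − 0.03143) = 25.599/0.36027 = 71.055 bar
a/V_m² = 1.407/(0.3917)² = 9.1704 bar
P = 71.055 − 9.1704 = 61.88 bar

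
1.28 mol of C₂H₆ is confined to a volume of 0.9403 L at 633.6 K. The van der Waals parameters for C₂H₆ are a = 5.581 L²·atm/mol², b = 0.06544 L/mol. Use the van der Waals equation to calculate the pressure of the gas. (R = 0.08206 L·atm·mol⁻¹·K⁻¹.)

P ≈ 67.36 atm

P = nRT/(V − nb) − a n²/V²
nRT/(V − nb) = (1.28)(0.08206)(633.6)/(0.9403 − 1.28×0.06544) = 66.551/0.85654 = 77.697 atm
a n²/V² = (5.581)(1.28)²/(0.9403)² = 10.342 atm
P = 77.697 − 10.342 = 67.36 atm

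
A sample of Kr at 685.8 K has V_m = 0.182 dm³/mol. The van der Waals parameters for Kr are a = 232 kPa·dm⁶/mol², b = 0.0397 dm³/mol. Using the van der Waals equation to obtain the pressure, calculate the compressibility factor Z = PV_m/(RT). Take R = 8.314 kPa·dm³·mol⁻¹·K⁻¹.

Z ≈ 1.055

P = RT/(V_m − b) − a/V_m² = (8.314)(685.8)/(0.182 − 0.0397) − 232/(0.182)²
  = 5701.7/0.14230 − 7004.0 = 40068 − 7004.0 = 33064 kPa
Z = PV_m/(RT) = (33064)(0.182)/((8.314)(685.8)) = 6017.6/5701.7 = 1.055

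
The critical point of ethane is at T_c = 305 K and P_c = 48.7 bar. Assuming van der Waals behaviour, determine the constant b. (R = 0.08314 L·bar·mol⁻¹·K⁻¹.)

From T_c = 8a/(27Rb) and P_c = a/(27b²): b = R T_c/(8 P_c).
b = (0.08314)(305)/(8×48.7) = 25.358/389.60 = 0.06509 L/mol

b ≈ 0.06509 L/mol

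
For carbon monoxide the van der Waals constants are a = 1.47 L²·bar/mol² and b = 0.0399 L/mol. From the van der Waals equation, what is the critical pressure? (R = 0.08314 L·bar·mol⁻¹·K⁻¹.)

P_c ≈ 34.20 bar

For a van der Waals gas, P_c = a/(27b²).
P_c = 1.47/(27×(0.0399)²) = 1.47/0.042984 = 34.20 bar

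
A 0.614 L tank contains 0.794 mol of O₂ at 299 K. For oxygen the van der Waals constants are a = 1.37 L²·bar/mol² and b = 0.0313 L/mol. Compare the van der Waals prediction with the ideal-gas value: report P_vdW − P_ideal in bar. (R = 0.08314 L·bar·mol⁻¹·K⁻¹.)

Ideal: P_ideal = nRT/V = (0.794)(0.08314)(299)/0.614 = 32.1465 bar
vdW: P = nRT/(V − nb) − a n²/V² = 19.7379/0.589148 − 0.863697/0.376996 = 33.5024 − 2.29100 = 31.2114 bar
ΔP = 31.2114 − 32.1465 = -0.935 bar

ΔP ≈ -0.935 bar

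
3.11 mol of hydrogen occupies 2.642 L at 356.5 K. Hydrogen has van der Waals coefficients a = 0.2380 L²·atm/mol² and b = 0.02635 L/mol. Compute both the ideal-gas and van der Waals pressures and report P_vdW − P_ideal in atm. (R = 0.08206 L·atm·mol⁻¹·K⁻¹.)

Ideal: P_ideal = nRT/V = (3.11)(0.08206)(356.5)/2.642 = 34.4365 atm
vdW: P = nRT/(V − nb) − a n²/V² = 90.9812/2.56005 − 2.30196/6.98016 = 35.5388 − 0.329786 = 35.2090 atm
ΔP = 35.2090 − 34.4365 = 0.773 atm

ΔP ≈ 0.773 atm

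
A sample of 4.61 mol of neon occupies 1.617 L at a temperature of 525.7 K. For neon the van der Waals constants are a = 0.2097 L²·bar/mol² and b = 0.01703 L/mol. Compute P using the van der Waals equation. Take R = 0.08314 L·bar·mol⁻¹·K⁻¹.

P ≈ 129.3 bar

P = nRT/(V − nb) − a n²/V²
nRT/(V − nb) = (4.61)(0.08314)(525.7)/(1.617 − 4.61×0.01703) = 201.49/1.5385 = 130.97 bar
a n²/V² = (0.2097)(4.61)²/(1.617)² = 1.7044 bar
P = 130.97 − 1.7044 = 129.3 bar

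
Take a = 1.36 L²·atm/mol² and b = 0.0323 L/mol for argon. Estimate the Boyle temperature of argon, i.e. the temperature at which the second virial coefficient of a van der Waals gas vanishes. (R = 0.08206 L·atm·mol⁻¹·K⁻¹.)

For a van der Waals gas the second virial coefficient B₂ = b − a/(RT) vanishes at T_B = a/(Rb).
T_B = 1.36/(0.08206×0.0323) = 1.36/0.0026505 = 513.1 K

T_B ≈ 513.1 K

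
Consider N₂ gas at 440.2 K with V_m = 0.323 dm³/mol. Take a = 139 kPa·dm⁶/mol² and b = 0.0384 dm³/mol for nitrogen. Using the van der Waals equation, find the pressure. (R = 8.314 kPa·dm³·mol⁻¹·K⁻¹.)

P = RT/(V_m − b) − a/V_m²
RT/(V_m − b) = (8.314)(440.2)/(0.323 − 0.0384) = 3659.8/0.28460 = 12859 kPa
a/V_m² = 139/(0.323)² = 1332.3 kPa
P = 12859 − 1332.3 = 11527 kPa

P ≈ 11527 kPa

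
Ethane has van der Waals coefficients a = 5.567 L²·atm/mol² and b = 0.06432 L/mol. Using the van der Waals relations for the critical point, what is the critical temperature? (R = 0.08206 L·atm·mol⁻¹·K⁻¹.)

For a van der Waals gas, T_c = 8a/(27Rb).
T_c = 8×5.567/(27×0.08206×0.06432) = 44.536/0.14251 = 312.5 K

T_c ≈ 312.5 K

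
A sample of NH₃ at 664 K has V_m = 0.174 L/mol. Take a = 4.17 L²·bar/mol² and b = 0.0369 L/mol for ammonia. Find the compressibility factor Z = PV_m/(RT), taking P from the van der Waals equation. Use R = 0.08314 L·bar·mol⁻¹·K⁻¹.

Z ≈ 0.8350

P = RT/(V_m − b) − a/V_m² = (0.08314)(664)/(0.174 − 0.0369) − 4.17/(0.174)²
  = 55.205/0.13710 − 137.73 = 402.66 − 137.73 = 264.93 bar
Z = PV_m/(RT) = (264.93)(0.174)/((0.08314)(664)) = 46.098/55.205 = 0.8350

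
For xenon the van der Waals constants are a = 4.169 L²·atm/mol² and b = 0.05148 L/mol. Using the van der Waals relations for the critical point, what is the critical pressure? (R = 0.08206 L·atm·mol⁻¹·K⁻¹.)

P_c ≈ 58.26 atm

For a van der Waals gas, P_c = a/(27b²).
P_c = 4.169/(27×(0.05148)²) = 4.169/0.071555 = 58.26 atm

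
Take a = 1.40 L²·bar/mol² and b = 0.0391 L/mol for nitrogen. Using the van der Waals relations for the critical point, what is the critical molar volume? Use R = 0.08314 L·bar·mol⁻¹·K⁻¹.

V_m,c ≈ 0.1173 L/mol

For a van der Waals gas, V_m,c = 3b.
V_m,c = 3×0.0391 = 0.1173 L/mol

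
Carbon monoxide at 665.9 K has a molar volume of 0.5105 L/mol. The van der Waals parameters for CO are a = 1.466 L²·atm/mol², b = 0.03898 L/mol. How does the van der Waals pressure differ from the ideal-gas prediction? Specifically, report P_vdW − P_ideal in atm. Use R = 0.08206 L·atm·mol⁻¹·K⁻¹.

ΔP ≈ 3.22 atm

Ideal: P_ideal = RT/V_m = (0.08206)(665.9)/0.5105 = 107.040 atm
vdW: P = RT/(V_m − b) − a/V_m² = 54.6438/0.471520 − 1.466/0.260610 = 115.889 − 5.62526 = 110.264 atm
ΔP = 110.264 − 107.040 = 3.22 atm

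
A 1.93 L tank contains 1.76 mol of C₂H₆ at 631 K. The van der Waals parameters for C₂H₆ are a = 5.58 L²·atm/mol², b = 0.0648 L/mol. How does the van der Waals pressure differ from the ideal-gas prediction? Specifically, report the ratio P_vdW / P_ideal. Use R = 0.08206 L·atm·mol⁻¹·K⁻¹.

P_vdW / P_ideal ≈ 0.9645

Ideal: P_ideal = nRT/V = (1.76)(0.08206)(631)/1.93 = 47.2189 atm
vdW: P = nRT/(V − nb) − a n²/V² = 91.1326/1.81595 − 17.2846/3.72490 = 50.1845 − 4.64029 = 45.5442 atm
Ratio = 45.5442/47.2189 = 0.9645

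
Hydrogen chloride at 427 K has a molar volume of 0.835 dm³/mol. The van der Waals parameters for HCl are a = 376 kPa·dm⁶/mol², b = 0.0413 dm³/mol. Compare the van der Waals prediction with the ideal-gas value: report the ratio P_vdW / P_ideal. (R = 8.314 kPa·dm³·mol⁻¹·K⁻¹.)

P_vdW / P_ideal ≈ 0.9252

Ideal: P_ideal = RT/V_m = (8.314)(427)/0.835 = 4251.59 kPa
vdW: P = RT/(V_m − b) − a/V_m² = 3550.08/0.793700 − 376/0.697225 = 4472.82 − 539.281 = 3933.54 kPa
Ratio = 3933.54/4251.59 = 0.9252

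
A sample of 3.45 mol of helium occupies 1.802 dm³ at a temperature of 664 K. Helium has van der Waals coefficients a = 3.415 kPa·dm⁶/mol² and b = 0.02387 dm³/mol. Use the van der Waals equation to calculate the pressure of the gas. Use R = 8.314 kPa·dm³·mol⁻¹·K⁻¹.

P ≈ 11063 kPa

P = nRT/(V − nb) − a n²/V²
nRT/(V − nb) = (3.45)(8.314)(664)/(1.802 − 3.45×0.02387) = 19046/1.7196 = 11076 kPa
a n²/V² = (3.415)(3.45)²/(1.802)² = 12.518 kPa
P = 11076 − 12.518 = 11063 kPa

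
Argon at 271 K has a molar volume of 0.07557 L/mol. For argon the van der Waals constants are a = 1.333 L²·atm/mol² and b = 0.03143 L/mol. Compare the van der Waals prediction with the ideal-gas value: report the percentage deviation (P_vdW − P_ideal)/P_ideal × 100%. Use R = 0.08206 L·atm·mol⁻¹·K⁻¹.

-8.11 %

Ideal: P_ideal = RT/V_m = (0.08206)(271)/0.07557 = 294.274 atm
vdW: P = RT/(V_m − b) − a/V_m² = 22.2383/0.0441400 − 1.333/0.00571082 = 503.813 − 233.417 = 270.396 atm
% deviation = (270.396 − 294.274)/294.274 × 100% = -8.11%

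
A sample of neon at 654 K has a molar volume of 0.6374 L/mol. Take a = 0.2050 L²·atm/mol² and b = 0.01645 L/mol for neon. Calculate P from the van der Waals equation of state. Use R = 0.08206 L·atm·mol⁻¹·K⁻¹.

P ≈ 85.92 atm

P = RT/(V_m − b) − a/V_m²
RT/(V_m − b) = (0.08206)(654)/(0.6374 − 0.01645) = 53.667/0.62095 = 86.427 atm
a/V_m² = 0.2050/(0.6374)² = 0.50458 atm
P = 86.427 − 0.50458 = 85.92 atm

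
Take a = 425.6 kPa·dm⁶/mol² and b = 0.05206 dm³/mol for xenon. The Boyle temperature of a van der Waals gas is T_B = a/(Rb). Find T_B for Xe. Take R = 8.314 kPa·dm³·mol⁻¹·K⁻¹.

For a van der Waals gas the second virial coefficient B₂ = b − a/(RT) vanishes at T_B = a/(Rb).
T_B = 425.6/(8.314×0.05206) = 425.6/0.43283 = 983.3 K

T_B ≈ 983.3 K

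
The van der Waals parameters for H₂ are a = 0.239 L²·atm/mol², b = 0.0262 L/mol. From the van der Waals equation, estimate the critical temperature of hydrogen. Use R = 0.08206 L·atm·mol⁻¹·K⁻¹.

For a van der Waals gas, T_c = 8a/(27Rb).
T_c = 8×0.239/(27×0.08206×0.0262) = 1.9120/0.058049 = 32.94 K

T_c ≈ 32.94 K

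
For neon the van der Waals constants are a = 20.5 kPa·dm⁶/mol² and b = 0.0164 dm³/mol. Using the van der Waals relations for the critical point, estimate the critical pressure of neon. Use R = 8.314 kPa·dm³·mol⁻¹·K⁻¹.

For a van der Waals gas, P_c = a/(27b²).
P_c = 20.5/(27×(0.0164)²) = 20.5/0.0072619 = 2823 kPa

P_c ≈ 2823 kPa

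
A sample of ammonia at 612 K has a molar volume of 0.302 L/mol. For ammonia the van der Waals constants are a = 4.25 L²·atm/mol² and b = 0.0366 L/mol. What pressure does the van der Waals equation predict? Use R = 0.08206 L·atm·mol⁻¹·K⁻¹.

P = RT/(V_m − b) − a/V_m²
RT/(V_m − b) = (0.08206)(612)/(0.302 − 0.0366) = 50.221/0.26540 = 189.23 atm
a/V_m² = 4.25/(0.302)² = 46.599 atm
P = 189.23 − 46.599 = 142.6 atm

P ≈ 142.6 atm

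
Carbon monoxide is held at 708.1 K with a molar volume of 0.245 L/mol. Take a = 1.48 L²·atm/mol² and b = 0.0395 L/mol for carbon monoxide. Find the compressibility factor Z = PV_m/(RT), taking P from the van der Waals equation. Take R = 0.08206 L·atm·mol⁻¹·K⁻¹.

Z ≈ 1.088

P = RT/(V_m − b) − a/V_m² = (0.08206)(708.1)/(0.245 − 0.0395) − 1.48/(0.245)²
  = 58.107/0.20550 − 24.656 = 282.76 − 24.656 = 258.10 atm
Z = PV_m/(RT) = (258.10)(0.245)/((0.08206)(708.1)) = 63.235/58.107 = 1.088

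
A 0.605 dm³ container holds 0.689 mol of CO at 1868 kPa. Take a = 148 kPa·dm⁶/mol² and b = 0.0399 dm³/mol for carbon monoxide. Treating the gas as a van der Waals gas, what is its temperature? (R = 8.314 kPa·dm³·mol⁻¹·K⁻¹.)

T ≈ 207.7 K

T = (P + a n²/V²)(V − nb)/(nR)
P + a n²/V² = 1868 + (148)(0.689)²/(0.605)² = 2060.0 kPa
V − nb = 0.605 − (0.689)(0.0399) = 0.57751 dm³
T = (2060.0)(0.57751)/((0.689)(8.314)) = 207.7 K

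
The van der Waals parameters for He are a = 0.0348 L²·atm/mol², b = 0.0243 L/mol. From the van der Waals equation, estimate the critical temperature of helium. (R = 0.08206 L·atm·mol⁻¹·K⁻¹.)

For a van der Waals gas, T_c = 8a/(27Rb).
T_c = 8×0.0348/(27×0.08206×0.0243) = 0.27840/0.053840 = 5.171 K

T_c ≈ 5.171 K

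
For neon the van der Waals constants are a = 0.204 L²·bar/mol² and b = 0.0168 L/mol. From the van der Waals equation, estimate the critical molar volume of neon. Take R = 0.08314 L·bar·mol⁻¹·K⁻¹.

For a van der Waals gas, V_m,c = 3b.
V_m,c = 3×0.0168 = 0.05040 L/mol

V_m,c ≈ 0.05040 L/mol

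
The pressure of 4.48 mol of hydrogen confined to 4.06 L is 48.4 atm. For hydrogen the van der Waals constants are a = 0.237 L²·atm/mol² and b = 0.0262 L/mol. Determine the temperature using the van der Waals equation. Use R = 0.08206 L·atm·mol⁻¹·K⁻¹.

T ≈ 522.2 K

T = (P + a n²/V²)(V − nb)/(nR)
P + a n²/V² = 48.4 + (0.237)(4.48)²/(4.06)² = 48.689 atm
V − nb = 4.06 − (4.48)(0.0262) = 3.9426 L
T = (48.689)(3.9426)/((4.48)(0.08206)) = 522.2 K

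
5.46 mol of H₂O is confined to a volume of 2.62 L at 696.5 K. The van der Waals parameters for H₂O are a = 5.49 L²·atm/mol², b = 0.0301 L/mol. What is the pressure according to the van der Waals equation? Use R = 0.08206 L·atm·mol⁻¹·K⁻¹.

P ≈ 103.2 atm

P = nRT/(V − nb) − a n²/V²
nRT/(V − nb) = (5.46)(0.08206)(696.5)/(2.62 − 5.46×0.0301) = 312.07/2.4557 = 127.08 atm
a n²/V² = (5.49)(5.46)²/(2.62)² = 23.843 atm
P = 127.08 − 23.843 = 103.2 atm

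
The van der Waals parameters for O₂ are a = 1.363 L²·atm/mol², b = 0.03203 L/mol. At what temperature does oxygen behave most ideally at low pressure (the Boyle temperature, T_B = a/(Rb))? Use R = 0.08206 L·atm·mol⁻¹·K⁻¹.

For a van der Waals gas the second virial coefficient B₂ = b − a/(RT) vanishes at T_B = a/(Rb).
T_B = 1.363/(0.08206×0.03203) = 1.363/0.0026284 = 518.6 K

T_B ≈ 518.6 K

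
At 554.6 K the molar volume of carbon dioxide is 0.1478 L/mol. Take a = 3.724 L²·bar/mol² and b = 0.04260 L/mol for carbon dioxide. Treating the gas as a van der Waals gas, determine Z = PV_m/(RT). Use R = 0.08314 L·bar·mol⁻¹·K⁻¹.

Z ≈ 0.8585

P = RT/(V_m − b) − a/V_m² = (0.08314)(554.6)/(0.1478 − 0.04260) − 3.724/(0.1478)²
  = 46.109/0.10520 − 170.48 = 438.30 − 170.48 = 267.82 bar
Z = PV_m/(RT) = (267.82)(0.1478)/((0.08314)(554.6)) = 39.584/46.109 = 0.8585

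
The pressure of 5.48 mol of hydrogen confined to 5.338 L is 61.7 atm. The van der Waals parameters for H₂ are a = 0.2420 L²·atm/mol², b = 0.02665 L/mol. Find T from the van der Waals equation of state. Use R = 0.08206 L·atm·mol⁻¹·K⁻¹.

T = (P + a n²/V²)(V − nb)/(nR)
P + a n²/V² = 61.7 + (0.2420)(5.48)²/(5.338)² = 61.955 atm
V − nb = 5.338 − (5.48)(0.02665) = 5.1920 L
T = (61.955)(5.1920)/((5.48)(0.08206)) = 715.3 K

T ≈ 715.3 K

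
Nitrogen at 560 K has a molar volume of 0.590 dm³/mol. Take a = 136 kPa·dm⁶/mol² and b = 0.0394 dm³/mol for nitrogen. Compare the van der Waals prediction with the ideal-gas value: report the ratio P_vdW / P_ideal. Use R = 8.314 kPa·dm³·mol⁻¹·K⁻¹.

Ideal: P_ideal = RT/V_m = (8.314)(560)/0.590 = 7891.25 kPa
vdW: P = RT/(V_m − b) − a/V_m² = 4655.84/0.550600 − 136/0.348100 = 8455.94 − 390.692 = 8065.25 kPa
Ratio = 8065.25/7891.25 = 1.022

P_vdW / P_ideal ≈ 1.022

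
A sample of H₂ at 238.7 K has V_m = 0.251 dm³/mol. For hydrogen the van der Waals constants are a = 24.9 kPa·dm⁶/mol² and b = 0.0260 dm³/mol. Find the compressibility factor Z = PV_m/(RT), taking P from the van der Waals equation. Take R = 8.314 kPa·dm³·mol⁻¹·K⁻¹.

P = RT/(V_m − b) − a/V_m² = (8.314)(238.7)/(0.251 − 0.0260) − 24.9/(0.251)²
  = 1984.6/0.22500 − 395.23 = 8820.4 − 395.23 = 8425.2 kPa
Z = PV_m/(RT) = (8425.2)(0.251)/((8.314)(238.7)) = 2114.7/1984.6 = 1.066

Z ≈ 1.066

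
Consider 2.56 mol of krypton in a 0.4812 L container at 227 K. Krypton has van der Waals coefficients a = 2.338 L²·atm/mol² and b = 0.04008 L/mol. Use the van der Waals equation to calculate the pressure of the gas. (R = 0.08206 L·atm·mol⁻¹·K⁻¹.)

P = nRT/(V − nb) − a n²/V²
nRT/(V − nb) = (2.56)(0.08206)(227)/(0.4812 − 2.56×0.04008) = 47.687/0.37860 = 125.96 atm
a n²/V² = (2.338)(2.56)²/(0.4812)² = 66.172 atm
P = 125.96 − 66.172 = 59.79 atm

P ≈ 59.79 atm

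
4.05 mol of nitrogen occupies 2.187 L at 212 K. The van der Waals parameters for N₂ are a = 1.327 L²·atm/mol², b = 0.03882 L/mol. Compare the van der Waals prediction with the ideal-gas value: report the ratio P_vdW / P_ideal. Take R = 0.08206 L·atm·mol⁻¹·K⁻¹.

P_vdW / P_ideal ≈ 0.9362

Ideal: P_ideal = nRT/V = (4.05)(0.08206)(212)/2.187 = 32.2161 atm
vdW: P = nRT/(V − nb) − a n²/V² = 70.4567/2.02978 − 21.7661/4.78297 = 34.7115 − 4.55075 = 30.1608 atm
Ratio = 30.1608/32.2161 = 0.9362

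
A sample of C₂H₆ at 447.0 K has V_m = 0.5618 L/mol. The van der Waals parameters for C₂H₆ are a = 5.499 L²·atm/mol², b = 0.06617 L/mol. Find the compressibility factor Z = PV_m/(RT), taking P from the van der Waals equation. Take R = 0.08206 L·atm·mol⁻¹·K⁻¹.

P = RT/(V_m − b) − a/V_m² = (0.08206)(447.0)/(0.5618 − 0.06617) − 5.499/(0.5618)²
  = 36.681/0.49563 − 17.423 = 74.009 − 17.423 = 56.586 atm
Z = PV_m/(RT) = (56.586)(0.5618)/((0.08206)(447.0)) = 31.790/36.681 = 0.8667

Z ≈ 0.8667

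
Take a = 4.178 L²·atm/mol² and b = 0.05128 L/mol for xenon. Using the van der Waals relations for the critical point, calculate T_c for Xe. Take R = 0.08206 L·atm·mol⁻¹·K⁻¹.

T_c ≈ 294.2 K

For a van der Waals gas, T_c = 8a/(27Rb).
T_c = 8×4.178/(27×0.08206×0.05128) = 33.424/0.11362 = 294.2 K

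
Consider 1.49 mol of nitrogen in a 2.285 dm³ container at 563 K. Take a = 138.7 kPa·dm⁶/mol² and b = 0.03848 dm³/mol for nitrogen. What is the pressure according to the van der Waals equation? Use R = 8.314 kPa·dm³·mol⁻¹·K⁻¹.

P ≈ 3072 kPa

P = nRT/(V − nb) − a n²/V²
nRT/(V − nb) = (1.49)(8.314)(563)/(2.285 − 1.49×0.03848) = 6974.4/2.2277 = 3130.8 kPa
a n²/V² = (138.7)(1.49)²/(2.285)² = 58.976 kPa
P = 3130.8 − 58.976 = 3072 kPa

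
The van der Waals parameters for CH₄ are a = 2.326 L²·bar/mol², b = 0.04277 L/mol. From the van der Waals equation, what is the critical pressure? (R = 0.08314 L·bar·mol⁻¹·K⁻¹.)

For a van der Waals gas, P_c = a/(27b²).
P_c = 2.326/(27×(0.04277)²) = 2.326/0.049390 = 47.09 bar

P_c ≈ 47.09 bar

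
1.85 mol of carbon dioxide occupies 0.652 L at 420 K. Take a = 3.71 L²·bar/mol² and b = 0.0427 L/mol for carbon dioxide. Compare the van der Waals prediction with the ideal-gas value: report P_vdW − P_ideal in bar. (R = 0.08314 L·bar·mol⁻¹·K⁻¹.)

Ideal: P_ideal = nRT/V = (1.85)(0.08314)(420)/0.652 = 99.0794 bar
vdW: P = nRT/(V − nb) − a n²/V² = 64.5998/0.573005 − 12.6975/0.425104 = 112.739 − 29.8692 = 82.870 bar
ΔP = 82.870 − 99.0794 = -16.21 bar

ΔP ≈ -16.21 bar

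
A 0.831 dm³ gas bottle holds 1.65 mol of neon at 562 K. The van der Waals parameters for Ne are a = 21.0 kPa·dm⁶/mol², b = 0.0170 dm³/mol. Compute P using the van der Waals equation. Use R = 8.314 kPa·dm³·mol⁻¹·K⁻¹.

P ≈ 9519 kPa

P = nRT/(V − nb) − a n²/V²
nRT/(V − nb) = (1.65)(8.314)(562)/(0.831 − 1.65×0.0170) = 7709.6/0.80295 = 9601.6 kPa
a n²/V² = (21.0)(1.65)²/(0.831)² = 82.791 kPa
P = 9601.6 − 82.791 = 9519 kPa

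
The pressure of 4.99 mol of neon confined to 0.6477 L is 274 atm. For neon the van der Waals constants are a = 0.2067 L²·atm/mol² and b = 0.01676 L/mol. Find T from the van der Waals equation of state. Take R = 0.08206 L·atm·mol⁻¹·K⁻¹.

T = (P + a n²/V²)(V − nb)/(nR)
P + a n²/V² = 274 + (0.2067)(4.99)²/(0.6477)² = 286.27 atm
V − nb = 0.6477 − (4.99)(0.01676) = 0.56407 L
T = (286.27)(0.56407)/((4.99)(0.08206)) = 394.3 K

T ≈ 394.3 K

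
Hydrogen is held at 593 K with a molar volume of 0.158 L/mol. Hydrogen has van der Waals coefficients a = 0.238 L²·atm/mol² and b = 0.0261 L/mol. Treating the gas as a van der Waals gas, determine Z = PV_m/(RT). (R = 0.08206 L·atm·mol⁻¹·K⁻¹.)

Z ≈ 1.167

P = RT/(V_m − b) − a/V_m² = (0.08206)(593)/(0.158 − 0.0261) − 0.238/(0.158)²
  = 48.662/0.13190 − 9.5337 = 368.93 − 9.5337 = 359.40 atm
Z = PV_m/(RT) = (359.40)(0.158)/((0.08206)(593)) = 56.785/48.662 = 1.167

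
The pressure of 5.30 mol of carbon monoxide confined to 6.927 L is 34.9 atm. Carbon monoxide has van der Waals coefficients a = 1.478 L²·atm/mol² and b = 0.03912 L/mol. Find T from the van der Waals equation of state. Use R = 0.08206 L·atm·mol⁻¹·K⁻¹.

T ≈ 552.6 K

T = (P + a n²/V²)(V − nb)/(nR)
P + a n²/V² = 34.9 + (1.478)(5.30)²/(6.927)² = 35.765 atm
V − nb = 6.927 − (5.30)(0.03912) = 6.7197 L
T = (35.765)(6.7197)/((5.30)(0.08206)) = 552.6 K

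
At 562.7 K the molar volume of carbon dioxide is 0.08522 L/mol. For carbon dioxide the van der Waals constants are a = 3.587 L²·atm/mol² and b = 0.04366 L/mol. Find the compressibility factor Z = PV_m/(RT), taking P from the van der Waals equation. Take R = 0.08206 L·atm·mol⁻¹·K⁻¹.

P = RT/(V_m − b) − a/V_m² = (0.08206)(562.7)/(0.08522 − 0.04366) − 3.587/(0.08522)²
  = 46.175/0.041560 − 493.91 = 1111.0 − 493.91 = 617.1 atm
Z = PV_m/(RT) = (617.1)(0.08522)/((0.08206)(562.7)) = 52.589/46.175 = 1.139

Z ≈ 1.139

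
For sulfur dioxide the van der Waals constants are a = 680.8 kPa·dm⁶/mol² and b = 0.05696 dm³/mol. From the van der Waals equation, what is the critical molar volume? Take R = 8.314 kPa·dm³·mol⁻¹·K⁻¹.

V_m,c ≈ 0.1709 dm³/mol

For a van der Waals gas, V_m,c = 3b.
V_m,c = 3×0.05696 = 0.1709 dm³/mol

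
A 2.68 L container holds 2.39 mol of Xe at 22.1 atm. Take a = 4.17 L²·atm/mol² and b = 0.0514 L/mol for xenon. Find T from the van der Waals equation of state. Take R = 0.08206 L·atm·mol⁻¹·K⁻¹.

T ≈ 331.4 K

T = (P + a n²/V²)(V − nb)/(nR)
P + a n²/V² = 22.1 + (4.17)(2.39)²/(2.68)² = 25.416 atm
V − nb = 2.68 − (2.39)(0.0514) = 2.5572 L
T = (25.416)(2.5572)/((2.39)(0.08206)) = 331.4 K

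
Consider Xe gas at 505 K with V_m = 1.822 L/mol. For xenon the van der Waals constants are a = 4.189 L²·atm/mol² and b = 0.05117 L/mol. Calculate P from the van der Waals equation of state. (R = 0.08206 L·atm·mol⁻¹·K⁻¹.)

P = RT/(V_m − b) − a/V_m²
RT/(V_m − b) = (0.08206)(505)/(1.822 − 0.05117) = 41.440/1.7708 = 23.402 atm
a/V_m² = 4.189/(1.822)² = 1.2619 atm
P = 23.402 − 1.2619 = 22.14 atm

P ≈ 22.14 atm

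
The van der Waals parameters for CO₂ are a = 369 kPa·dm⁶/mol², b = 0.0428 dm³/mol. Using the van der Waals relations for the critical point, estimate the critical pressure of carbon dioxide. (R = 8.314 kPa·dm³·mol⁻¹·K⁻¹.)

For a van der Waals gas, P_c = a/(27b²).
P_c = 369/(27×(0.0428)²) = 369/0.049460 = 7461 kPa

P_c ≈ 7461 kPa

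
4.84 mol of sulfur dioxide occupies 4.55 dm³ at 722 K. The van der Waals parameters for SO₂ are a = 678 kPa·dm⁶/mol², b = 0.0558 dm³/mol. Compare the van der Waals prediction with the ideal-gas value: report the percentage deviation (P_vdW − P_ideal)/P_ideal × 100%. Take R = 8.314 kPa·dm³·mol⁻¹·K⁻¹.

Ideal: P_ideal = nRT/V = (4.84)(8.314)(722)/4.55 = 6385.30 kPa
vdW: P = nRT/(V − nb) − a n²/V² = 29053.1/4.27993 − 15882.6/20.7025 = 6788.22 − 767.183 = 6021.04 kPa
% deviation = (6021.04 − 6385.30)/6385.30 × 100% = -5.70%

-5.70 %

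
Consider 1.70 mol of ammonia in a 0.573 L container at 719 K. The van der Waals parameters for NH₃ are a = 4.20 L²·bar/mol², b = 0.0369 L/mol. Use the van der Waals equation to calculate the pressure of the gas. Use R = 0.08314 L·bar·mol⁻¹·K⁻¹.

P ≈ 162.2 bar

P = nRT/(V − nb) − a n²/V²
nRT/(V − nb) = (1.70)(0.08314)(719)/(0.573 − 1.70×0.0369) = 101.62/0.51027 = 199.15 bar
a n²/V² = (4.20)(1.70)²/(0.573)² = 36.969 bar
P = 199.15 − 36.969 = 162.2 bar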